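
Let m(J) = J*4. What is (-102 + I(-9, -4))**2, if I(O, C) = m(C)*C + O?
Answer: 2209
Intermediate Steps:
m(J) = 4*J
I(O, C) = O + 4*C**2 (I(O, C) = (4*C)*C + O = 4*C**2 + O = O + 4*C**2)
(-102 + I(-9, -4))**2 = (-102 + (-9 + 4*(-4)**2))**2 = (-102 + (-9 + 4*16))**2 = (-102 + (-9 + 64))**2 = (-102 + 55)**2 = (-47)**2 = 2209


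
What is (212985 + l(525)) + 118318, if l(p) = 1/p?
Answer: 173934076/525 ≈ 3.3130e+5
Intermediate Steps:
(212985 + l(525)) + 118318 = (212985 + 1/525) + 118318 = 111817126/525 + 118318 = 173934076/525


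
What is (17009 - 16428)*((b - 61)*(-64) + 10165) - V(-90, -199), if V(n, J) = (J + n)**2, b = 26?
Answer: 7123784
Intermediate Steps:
(17009 - 16428)*((b - 61)*(-64) + 10165) - V(-90, -199) = (17009 - 16428)*((26 - 61)*(-64) + 10165) - (-199 - 90)**2 = 581*(-35*(-64) + 10165) - 1*(-289)**2 = 581*(2240 + 10165) - 1*83521 = 581*12405 - 83521 = 7207305 - 83521 = 7123784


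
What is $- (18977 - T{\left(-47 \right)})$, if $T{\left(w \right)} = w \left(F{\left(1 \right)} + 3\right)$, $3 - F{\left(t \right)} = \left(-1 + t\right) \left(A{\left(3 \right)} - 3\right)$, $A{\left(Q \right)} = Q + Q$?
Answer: $-19259$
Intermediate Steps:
$A{\left(Q \right)} = 2 Q$
$F{\left(t \right)} = 6 - 3 t$ ($F{\left(t \right)} = 3 - \left(-1 + t\right) \left(2 \cdot 3 - 3\right) = 3 - \left(-1 + t\right) \left(6 - 3\right) = 3 - \left(-1 + t\right) 3 = 3 - \left(-3 + 3 t\right) = 6 - 3 t$)
$T{\left(w \right)} = 6 w$ ($T{\left(w \right)} = w \left(\left(6 - 3\right) + 3\right) = w \left(3 + 3\right) = w 6 = 6 w$)
$- (18977 - T{\left(-47 \right)}) = - (18977 - 6 \left(-47\right)) = - (18977 - -282) = - (18977 + 282) = \left(-1\right) 19259 = -19259$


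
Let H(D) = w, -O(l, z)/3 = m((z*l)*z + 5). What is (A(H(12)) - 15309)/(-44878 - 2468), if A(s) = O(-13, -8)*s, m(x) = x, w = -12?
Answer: 15027/15782 ≈ 0.95216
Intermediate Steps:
O(l, z) = -15 - 3*l*z² (O(l, z) = -3*((z*l)*z + 5) = -3*((l*z)*z + 5) = -3*(l*z² + 5) = -3*(5 + l*z²) = -15 - 3*l*z²)
H(D) = -12
A(s) = 2481*s (A(s) = (-15 - 3*(-13)*(-8)²)*s = (-15 - 3*(-13)*64)*s = (-15 + 2496)*s = 2481*s)
(A(H(12)) - 15309)/(-44878 - 2468) = (2481*(-12) - 15309)/(-44878 - 2468) = (-29772 - 15309)/(-47346) = -45081*(-1/47346) = 15027/15782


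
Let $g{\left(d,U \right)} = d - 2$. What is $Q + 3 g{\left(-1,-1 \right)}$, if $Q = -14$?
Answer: $-23$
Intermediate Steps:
$g{\left(d,U \right)} = -2 + d$
$Q + 3 g{\left(-1,-1 \right)} = -14 + 3 \left(-2 - 1\right) = -14 + 3 \left(-3\right) = -14 - 9 = -23$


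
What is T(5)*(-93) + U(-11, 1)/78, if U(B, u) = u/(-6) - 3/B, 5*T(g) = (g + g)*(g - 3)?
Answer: -1915049/5148 ≈ -372.00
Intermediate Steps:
T(g) = 2*g*(-3 + g)/5 (T(g) = ((g + g)*(g - 3))/5 = ((2*g)*(-3 + g))/5 = (2*g*(-3 + g))/5 = 2*g*(-3 + g)/5)
U(B, u) = -3/B - u/6 (U(B, u) = u*(-⅙) - 3/B = -u/6 - 3/B = -3/B - u/6)
T(5)*(-93) + U(-11, 1)/78 = ((⅖)*5*(-3 + 5))*(-93) + (-3/(-11) - ⅙*1)/78 = ((⅖)*5*2)*(-93) + (-3*(-1/11) - ⅙)*(1/78) = 4*(-93) + (3/11 - ⅙)*(1/78) = -372 + (7/66)*(1/78) = -372 + 7/5148 = -1915049/5148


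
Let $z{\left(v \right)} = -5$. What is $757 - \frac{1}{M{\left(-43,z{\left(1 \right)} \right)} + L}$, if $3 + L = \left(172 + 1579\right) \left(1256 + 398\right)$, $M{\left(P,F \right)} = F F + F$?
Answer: $\frac{2192401446}{2896171} \approx 757.0$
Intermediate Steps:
$M{\left(P,F \right)} = F + F^{2}$ ($M{\left(P,F \right)} = F^{2} + F = F + F^{2}$)
$L = 2896151$ ($L = -3 + \left(172 + 1579\right) \left(1256 + 398\right) = -3 + 1751 \cdot 1654 = -3 + 2896154 = 2896151$)
$757 - \frac{1}{M{\left(-43,z{\left(1 \right)} \right)} + L} = 757 - \frac{1}{- 5 \left(1 - 5\right) + 2896151} = 757 - \frac{1}{\left(-5\right) \left(-4\right) + 2896151} = 757 - \frac{1}{20 + 2896151} = 757 - \frac{1}{2896171} = \frac{2192401446}{2896171}$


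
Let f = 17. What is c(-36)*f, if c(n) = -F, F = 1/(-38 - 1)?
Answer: 17/39 ≈ 0.43590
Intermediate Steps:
F = -1/39 (F = 1/(-39) = -1/39 ≈ -0.025641)
c(n) = 1/39 (c(n) = -1*(-1/39) = 1/39)
c(-36)*f = (1/39)*17 = 17/39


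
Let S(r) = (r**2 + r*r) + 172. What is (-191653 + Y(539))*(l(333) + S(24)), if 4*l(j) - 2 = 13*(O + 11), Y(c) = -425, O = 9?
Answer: -266892381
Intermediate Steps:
l(j) = 131/2 (l(j) = 1/2 + (13*(9 + 11))/4 = 1/2 + (13*20)/4 = 1/2 + (1/4)*260 = 1/2 + 65 = 131/2)
S(r) = 172 + 2*r**2 (S(r) = (r**2 + r**2) + 172 = 2*r**2 + 172 = 172 + 2*r**2)
(-191653 + Y(539))*(l(333) + S(24)) = (-191653 - 425)*(131/2 + (172 + 2*24**2)) = -192078*(131/2 + (172 + 2*576)) = -192078*(131/2 + (172 + 1152)) = -192078*(131/2 + 1324) = -192078*2779/2 = -266892381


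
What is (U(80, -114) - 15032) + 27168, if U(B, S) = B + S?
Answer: 12102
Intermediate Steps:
(U(80, -114) - 15032) + 27168 = ((80 - 114) - 15032) + 27168 = (-34 - 15032) + 27168 = -15066 + 27168 = 12102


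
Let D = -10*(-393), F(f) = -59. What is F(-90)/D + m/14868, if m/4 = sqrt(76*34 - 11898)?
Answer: -59/3930 + I*sqrt(9314)/3717 ≈ -0.015013 + 0.025964*I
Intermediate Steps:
m = 4*I*sqrt(9314) (m = 4*sqrt(76*34 - 11898) = 4*sqrt(2584 - 11898) = 4*sqrt(-9314) = 4*(I*sqrt(9314)) = 4*I*sqrt(9314) ≈ 386.04*I)
D = 3930
F(-90)/D + m/14868 = -59/3930 + (4*I*sqrt(9314))/14868 = -59*1/3930 + (4*I*sqrt(9314))*(1/14868) = -59/3930 + I*sqrt(9314)/3717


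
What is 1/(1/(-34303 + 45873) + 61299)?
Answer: 11570/709229431 ≈ 1.6313e-5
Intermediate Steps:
1/(1/(-34303 + 45873) + 61299) = 1/(1/11570 + 61299) = 1/(709229431/11570) = 11570/709229431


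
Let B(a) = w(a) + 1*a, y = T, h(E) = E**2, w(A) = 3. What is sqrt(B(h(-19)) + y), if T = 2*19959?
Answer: sqrt(40282) ≈ 200.70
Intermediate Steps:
T = 39918
y = 39918
B(a) = 3 + a (B(a) = 3 + 1*a = 3 + a)
sqrt(B(h(-19)) + y) = sqrt((3 + (-19)**2) + 39918) = sqrt((3 + 361) + 39918) = sqrt(364 + 39918) = sqrt(40282)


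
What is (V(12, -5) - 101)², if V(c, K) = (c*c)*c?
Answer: 2647129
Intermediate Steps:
V(c, K) = c³ (V(c, K) = c²*c = c³)
(V(12, -5) - 101)² = (12³ - 101)² = (1728 - 101)² = 1627² = 2647129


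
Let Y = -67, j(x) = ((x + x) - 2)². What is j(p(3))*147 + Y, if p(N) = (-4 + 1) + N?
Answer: 521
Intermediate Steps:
p(N) = -3 + N
j(x) = (-2 + 2*x)² (j(x) = (2*x - 2)² = (-2 + 2*x)²)
j(p(3))*147 + Y = (4*(-1 + (-3 + 3))²)*147 - 67 = (4*(-1 + 0)²)*147 - 67 = (4*(-1)²)*147 - 67 = (4*1)*147 - 67 = 4*147 - 67 = 588 - 67 = 521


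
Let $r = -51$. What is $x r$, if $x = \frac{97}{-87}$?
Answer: $\frac{1649}{29} \approx 56.862$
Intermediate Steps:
$x = - \frac{97}{87}$ ($x = 97 \left(- \frac{1}{87}\right) = - \frac{97}{87} \approx -1.1149$)
$x r = \left(- \frac{97}{87}\right) \left(-51\right) = \frac{1649}{29}$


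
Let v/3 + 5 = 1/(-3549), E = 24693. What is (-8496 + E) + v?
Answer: 19143305/1183 ≈ 16182.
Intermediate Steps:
v = -17746/1183 (v = -15 + 3/(-3549) = -15 + 3*(-1/3549) = -15 - 1/1183 = -17746/1183 ≈ -15.001)
(-8496 + E) + v = (-8496 + 24693) - 17746/1183 = 16197 - 17746/1183 = 19143305/1183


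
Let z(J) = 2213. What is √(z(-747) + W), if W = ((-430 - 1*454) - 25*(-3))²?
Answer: 3*√72966 ≈ 810.37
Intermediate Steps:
W = 654481 (W = ((-430 - 454) + 75)² = (-884 + 75)² = (-809)² = 654481)
√(z(-747) + W) = √(2213 + 654481) = √656694 = 3*√72966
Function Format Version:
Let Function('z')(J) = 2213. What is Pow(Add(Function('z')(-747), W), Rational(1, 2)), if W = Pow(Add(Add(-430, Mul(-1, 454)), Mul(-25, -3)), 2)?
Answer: Mul(3, Pow(72966, Rational(1, 2))) ≈ 810.37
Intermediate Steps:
W = 654481 (W = Pow(Add(Add(-430, -454), 75), 2) = Pow(Add(-884, 75), 2) = Pow(-809, 2) = 654481)
Pow(Add(Function('z')(-747), W), Rational(1, 2)) = Pow(Add(2213, 654481), Rational(1, 2)) = Pow(656694, Rational(1, 2)) = Mul(3, Pow(72966, Rational(1, 2)))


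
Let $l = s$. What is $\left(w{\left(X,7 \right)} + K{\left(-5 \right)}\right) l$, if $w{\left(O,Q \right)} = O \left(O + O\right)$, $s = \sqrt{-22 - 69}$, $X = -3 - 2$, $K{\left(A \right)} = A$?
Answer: $45 i \sqrt{91} \approx 429.27 i$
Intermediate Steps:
$X = -5$
$s = i \sqrt{91}$ ($s = \sqrt{-22 - 69} = \sqrt{-91} = i \sqrt{91} \approx 9.5394 i$)
$w{\left(O,Q \right)} = 2 O^{2}$ ($w{\left(O,Q \right)} = O 2 O = 2 O^{2}$)
$l = i \sqrt{91} \approx 9.5394 i$
$\left(w{\left(X,7 \right)} + K{\left(-5 \right)}\right) l = \left(2 \left(-5\right)^{2} - 5\right) i \sqrt{91} = \left(2 \cdot 25 - 5\right) i \sqrt{91} = \left(50 - 5\right) i \sqrt{91} = 45 i \sqrt{91}$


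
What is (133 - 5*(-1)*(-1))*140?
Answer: 17920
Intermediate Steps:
(133 - 5*(-1)*(-1))*140 = (133 + 5*(-1))*140 = (133 - 5)*140 = 128*140 = 17920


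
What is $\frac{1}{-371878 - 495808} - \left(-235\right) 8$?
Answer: $\frac{1631249679}{867686} \approx 1880.0$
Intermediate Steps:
$\frac{1}{-371878 - 495808} - \left(-235\right) 8 = \frac{1}{-867686} - -1880 = - \frac{1}{867686} + 1880 = \frac{1631249679}{867686}$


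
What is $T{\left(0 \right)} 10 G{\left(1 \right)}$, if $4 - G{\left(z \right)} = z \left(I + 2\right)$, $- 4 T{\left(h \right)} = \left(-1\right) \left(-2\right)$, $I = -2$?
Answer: $-20$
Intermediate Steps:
$T{\left(h \right)} = - \frac{1}{2}$ ($T{\left(h \right)} = - \frac{\left(-1\right) \left(-2\right)}{4} = \left(- \frac{1}{4}\right) 2 = - \frac{1}{2}$)
$G{\left(z \right)} = 4$ ($G{\left(z \right)} = 4 - z \left(-2 + 2\right) = 4 - z 0 = 4 - 0 = 4 + 0 = 4$)
$T{\left(0 \right)} 10 G{\left(1 \right)} = \left(- \frac{1}{2}\right) 10 \cdot 4 = \left(-5\right) 4 = -20$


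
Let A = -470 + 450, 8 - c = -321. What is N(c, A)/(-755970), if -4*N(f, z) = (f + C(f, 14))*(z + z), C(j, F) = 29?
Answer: -358/75597 ≈ -0.0047356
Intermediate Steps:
c = 329 (c = 8 - 1*(-321) = 8 + 321 = 329)
A = -20
N(f, z) = -z*(29 + f)/2 (N(f, z) = -(f + 29)*(z + z)/4 = -(29 + f)*2*z/4 = -z*(29 + f)/2)
N(c, A)/(-755970) = -1/2*(-20)*(29 + 329)/(-755970) = -1/2*(-20)*358*(-1/755970) = 3580*(-1/755970) = -358/75597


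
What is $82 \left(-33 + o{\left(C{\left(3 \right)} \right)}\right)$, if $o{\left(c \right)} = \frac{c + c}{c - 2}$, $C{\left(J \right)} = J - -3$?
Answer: $-2460$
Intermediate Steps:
$C{\left(J \right)} = 3 + J$ ($C{\left(J \right)} = J + 3 = 3 + J$)
$o{\left(c \right)} = \frac{2 c}{-2 + c}$
$82 \left(-33 + o{\left(C{\left(3 \right)} \right)}\right) = 82 \left(-33 + \frac{2 \left(3 + 3\right)}{-2 + \left(3 + 3\right)}\right) = 82 \left(-33 + 2 \cdot 6 \frac{1}{-2 + 6}\right) = 82 \left(-33 + 2 \cdot 6 \cdot \frac{1}{4}\right) = 82 \left(-33 + 3\right) = 82 \left(-30\right) = -2460$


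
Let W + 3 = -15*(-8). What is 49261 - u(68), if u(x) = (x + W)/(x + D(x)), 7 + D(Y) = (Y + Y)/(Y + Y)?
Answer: 3053997/62 ≈ 49258.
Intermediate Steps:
D(Y) = -6 (D(Y) = -7 + (Y + Y)/(Y + Y) = -7 + (2*Y)/((2*Y)) = -7 + (2*Y)*(1/(2*Y)) = -7 + 1 = -6)
W = 117 (W = -3 - 15*(-8) = -3 + 120 = 117)
u(x) = (117 + x)/(-6 + x) (u(x) = (x + 117)/(x - 6) = (117 + x)/(-6 + x))
49261 - u(68) = 49261 - (117 + 68)/(-6 + 68) = 49261 - 185/62 = 3053997/62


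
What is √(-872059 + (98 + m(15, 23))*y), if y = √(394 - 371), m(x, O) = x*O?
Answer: √(-872059 + 443*√23) ≈ 932.7*I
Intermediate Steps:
m(x, O) = O*x
y = √23 ≈ 4.7958
√(-872059 + (98 + m(15, 23))*y) = √(-872059 + (98 + 23*15)*√23) = √(-872059 + (98 + 345)*√23) = √(-872059 + 443*√23)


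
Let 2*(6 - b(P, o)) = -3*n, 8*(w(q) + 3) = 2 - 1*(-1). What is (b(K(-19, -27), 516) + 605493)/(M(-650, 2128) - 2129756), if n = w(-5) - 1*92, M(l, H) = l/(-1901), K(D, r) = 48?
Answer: -18412540413/64778648096 ≈ -0.28424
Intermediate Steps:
M(l, H) = -l/1901 (M(l, H) = l*(-1/1901) = -l/1901)
w(q) = -21/8 (w(q) = -3 + (2 - 1*(-1))/8 = -3 + (2 + 1)/8 = -3 + (⅛)*3 = -3 + 3/8 = -21/8)
n = -757/8 (n = -21/8 - 1*92 = -21/8 - 92 = -757/8 ≈ -94.625)
b(P, o) = -2175/16 (b(P, o) = 6 - (-3)*(-757)/(2*8) = 6 - ½*2271/8 = 6 - 2271/16 = -2175/16)
(b(K(-19, -27), 516) + 605493)/(M(-650, 2128) - 2129756) = (-2175/16 + 605493)/(-1/1901*(-650) - 2129756) = 9685713/(16*(650/1901 - 2129756)) = 9685713/(16*(-4048665506/1901)) = (9685713/16)*(-1901/4048665506) = -18412540413/64778648096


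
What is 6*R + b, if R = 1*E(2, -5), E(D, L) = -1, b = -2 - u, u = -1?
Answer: -7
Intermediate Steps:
b = -1 (b = -2 - 1*(-1) = -2 + 1 = -1)
R = -1 (R = 1*(-1) = -1)
6*R + b = 6*(-1) - 1 = -6 - 1 = -7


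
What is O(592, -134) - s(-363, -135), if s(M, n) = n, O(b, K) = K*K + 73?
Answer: 18164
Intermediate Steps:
O(b, K) = 73 + K**2 (O(b, K) = K**2 + 73 = 73 + K**2)
O(592, -134) - s(-363, -135) = (73 + (-134)**2) - 1*(-135) = (73 + 17956) + 135 = 18029 + 135 = 18164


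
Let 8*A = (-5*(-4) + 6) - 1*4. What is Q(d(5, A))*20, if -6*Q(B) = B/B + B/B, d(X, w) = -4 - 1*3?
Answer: -20/3 ≈ -6.6667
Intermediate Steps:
A = 11/4 (A = ((-5*(-4) + 6) - 1*4)/8 = ((20 + 6) - 4)/8 = (26 - 4)/8 = (1/8)*22 = 11/4 ≈ 2.7500)
d(X, w) = -7 (d(X, w) = -4 - 3 = -7)
Q(B) = -1/3 (Q(B) = -(B/B + B/B)/6 = -(1 + 1)/6 = -1/6*2 = -1/3)
Q(d(5, A))*20 = -1/3*20 = -20/3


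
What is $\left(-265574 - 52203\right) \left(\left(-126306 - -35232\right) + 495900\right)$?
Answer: $-128644391802$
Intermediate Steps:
$\left(-265574 - 52203\right) \left(\left(-126306 - -35232\right) + 495900\right) = - 317777 \left(\left(-126306 + 35232\right) + 495900\right) = - 317777 \left(-91074 + 495900\right) = \left(-317777\right) 404826 = -128644391802$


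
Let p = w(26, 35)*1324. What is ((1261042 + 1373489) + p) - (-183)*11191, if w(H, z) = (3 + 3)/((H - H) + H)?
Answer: 60876264/13 ≈ 4.6828e+6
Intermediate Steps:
w(H, z) = 6/H (w(H, z) = 6/(0 + H) = 6/H)
p = 3972/13 (p = (6/26)*1324 = (6*(1/26))*1324 = (3/13)*1324 = 3972/13 ≈ 305.54)
((1261042 + 1373489) + p) - (-183)*11191 = ((1261042 + 1373489) + 3972/13) - (-183)*11191 = (2634531 + 3972/13) - 1*(-2047953) = 34252875/13 + 2047953 = 60876264/13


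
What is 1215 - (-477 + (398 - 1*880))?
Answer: 2174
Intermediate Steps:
1215 - (-477 + (398 - 1*880)) = 1215 - (-477 + (398 - 880)) = 1215 - (-477 - 482) = 1215 - 1*(-959) = 1215 + 959 = 2174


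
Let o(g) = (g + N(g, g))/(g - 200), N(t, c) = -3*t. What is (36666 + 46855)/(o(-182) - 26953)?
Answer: -15952511/5148205 ≈ -3.0987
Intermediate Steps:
o(g) = -2*g/(-200 + g) (o(g) = (g - 3*g)/(g - 200) = (-2*g)/(-200 + g) = -2*g/(-200 + g))
(36666 + 46855)/(o(-182) - 26953) = (36666 + 46855)/(-2*(-182)/(-200 - 182) - 26953) = 83521/(-2*(-182)/(-382) - 26953) = 83521/(-2*(-182)*(-1/382) - 26953) = 83521/(-182/191 - 26953) = 83521/(-5148205/191) = 83521*(-191/5148205) = -15952511/5148205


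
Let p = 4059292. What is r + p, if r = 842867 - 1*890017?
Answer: 4012142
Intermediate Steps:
r = -47150 (r = 842867 - 890017 = -47150)
r + p = -47150 + 4059292 = 4012142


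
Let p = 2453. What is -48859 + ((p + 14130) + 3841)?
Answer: -28435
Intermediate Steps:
-48859 + ((p + 14130) + 3841) = -48859 + ((2453 + 14130) + 3841) = -48859 + (16583 + 3841) = -48859 + 20424 = -28435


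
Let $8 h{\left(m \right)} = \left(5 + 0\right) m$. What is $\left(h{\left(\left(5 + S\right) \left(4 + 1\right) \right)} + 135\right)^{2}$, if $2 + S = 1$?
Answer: $\frac{87025}{4} \approx 21756.0$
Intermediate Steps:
$S = -1$ ($S = -2 + 1 = -1$)
$h{\left(m \right)} = \frac{5 m}{8}$ ($h{\left(m \right)} = \frac{\left(5 + 0\right) m}{8} = \frac{5 m}{8}$)
$\left(h{\left(\left(5 + S\right) \left(4 + 1\right) \right)} + 135\right)^{2} = \left(\frac{5 \left(5 - 1\right) \left(4 + 1\right)}{8} + 135\right)^{2} = \left(\frac{5 \cdot 4 \cdot 5}{8} + 135\right)^{2} = \left(\frac{5}{8} \cdot 20 + 135\right)^{2} = \left(\frac{25}{2} + 135\right)^{2} = \left(\frac{295}{2}\right)^{2} = \frac{87025}{4}$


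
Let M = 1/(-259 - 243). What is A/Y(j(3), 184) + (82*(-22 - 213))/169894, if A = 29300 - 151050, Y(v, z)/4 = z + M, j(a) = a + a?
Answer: -1298848260920/7846299549 ≈ -165.54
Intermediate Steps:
j(a) = 2*a
M = -1/502 (M = 1/(-502) = -1/502 ≈ -0.0019920)
Y(v, z) = -2/251 + 4*z (Y(v, z) = 4*(z - 1/502) = 4*(-1/502 + z) = -2/251 + 4*z)
A = -121750
A/Y(j(3), 184) + (82*(-22 - 213))/169894 = -121750/(-2/251 + 4*184) + (82*(-22 - 213))/169894 = -121750/(-2/251 + 736) + (82*(-235))*(1/169894) = -121750/184734/251 - 19270*1/169894 = -121750*251/184734 - 9635/84947 = -15279625/92367 - 9635/84947 = -1298848260920/7846299549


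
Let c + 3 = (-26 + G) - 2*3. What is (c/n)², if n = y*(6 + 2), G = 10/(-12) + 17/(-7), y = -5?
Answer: 2582449/2822400 ≈ 0.91498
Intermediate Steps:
G = -137/42 (G = 10*(-1/12) + 17*(-⅐) = -⅚ - 17/7 = -137/42 ≈ -3.2619)
n = -40 (n = -5*(6 + 2) = -5*8 = -40)
c = -1607/42 (c = -3 + ((-26 - 137/42) - 2*3) = -3 + (-1229/42 - 6) = -3 - 1481/42 = -1607/42 ≈ -38.262)
(c/n)² = (-1607/42/(-40))² = (-1607/42*(-1/40))² = (1607/1680)² = 2582449/2822400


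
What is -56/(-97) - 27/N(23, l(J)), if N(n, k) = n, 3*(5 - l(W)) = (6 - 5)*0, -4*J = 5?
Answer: -1331/2231 ≈ -0.59659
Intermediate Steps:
J = -5/4 (J = -¼*5 = -5/4 ≈ -1.2500)
l(W) = 5 (l(W) = 5 - (6 - 5)*0/3 = 5 - 0/3 = 5 - ⅓*0 = 5 + 0 = 5)
-56/(-97) - 27/N(23, l(J)) = -56/(-97) - 27/23 = -56*(-1/97) - 27*1/23 = 56/97 - 27/23 = -1331/2231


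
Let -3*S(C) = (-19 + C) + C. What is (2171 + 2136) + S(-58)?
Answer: 4352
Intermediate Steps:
S(C) = 19/3 - 2*C/3 (S(C) = -((-19 + C) + C)/3 = -(-19 + 2*C)/3 = 19/3 - 2*C/3)
(2171 + 2136) + S(-58) = (2171 + 2136) + (19/3 - ⅔*(-58)) = 4307 + (19/3 + 116/3) = 4307 + 45 = 4352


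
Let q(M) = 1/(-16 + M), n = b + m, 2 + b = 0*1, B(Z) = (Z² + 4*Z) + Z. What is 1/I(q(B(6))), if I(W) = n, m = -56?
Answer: -1/58 ≈ -0.017241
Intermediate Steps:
B(Z) = Z² + 5*Z
b = -2 (b = -2 + 0*1 = -2 + 0 = -2)
n = -58 (n = -2 - 56 = -58)
I(W) = -58
1/I(q(B(6))) = 1/(-58) = -1/58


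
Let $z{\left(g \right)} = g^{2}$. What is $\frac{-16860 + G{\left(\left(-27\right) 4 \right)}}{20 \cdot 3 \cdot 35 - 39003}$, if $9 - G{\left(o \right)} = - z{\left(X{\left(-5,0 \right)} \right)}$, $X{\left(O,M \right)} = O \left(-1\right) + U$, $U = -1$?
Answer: $\frac{16835}{36903} \approx 0.4562$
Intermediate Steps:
$X{\left(O,M \right)} = -1 - O$ ($X{\left(O,M \right)} = O \left(-1\right) - 1 = - O - 1 = -1 - O$)
$G{\left(o \right)} = 25$ ($G{\left(o \right)} = 9 - - \left(-1 - -5\right)^{2} = 9 - - \left(-1 + 5\right)^{2} = 9 - - 4^{2} = 9 - \left(-1\right) 16 = 9 - -16 = 9 + 16 = 25$)
$\frac{-16860 + G{\left(\left(-27\right) 4 \right)}}{20 \cdot 3 \cdot 35 - 39003} = \frac{-16860 + 25}{20 \cdot 3 \cdot 35 - 39003} = - \frac{16835}{60 \cdot 35 - 39003} = - \frac{16835}{2100 - 39003} = - \frac{16835}{-36903} = \left(-16835\right) \left(- \frac{1}{36903}\right) = \frac{16835}{36903}$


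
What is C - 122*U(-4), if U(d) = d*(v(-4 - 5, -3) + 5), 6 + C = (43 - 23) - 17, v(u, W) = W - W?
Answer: 2437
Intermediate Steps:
v(u, W) = 0
C = -3 (C = -6 + ((43 - 23) - 17) = -6 + (20 - 17) = -6 + 3 = -3)
U(d) = 5*d (U(d) = d*(0 + 5) = d*5 = 5*d)
C - 122*U(-4) = -3 - 610*(-4) = -3 - 122*(-20) = -3 + 2440 = 2437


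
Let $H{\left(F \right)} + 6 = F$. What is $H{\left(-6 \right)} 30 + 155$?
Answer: $-205$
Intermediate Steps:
$H{\left(F \right)} = -6 + F$
$H{\left(-6 \right)} 30 + 155 = \left(-6 - 6\right) 30 + 155 = \left(-12\right) 30 + 155 = -360 + 155 = -205$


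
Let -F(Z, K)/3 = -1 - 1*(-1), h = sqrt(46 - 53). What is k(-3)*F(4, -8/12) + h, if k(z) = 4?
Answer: I*sqrt(7) ≈ 2.6458*I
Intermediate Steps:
h = I*sqrt(7) (h = sqrt(-7) = I*sqrt(7) ≈ 2.6458*I)
F(Z, K) = 0 (F(Z, K) = -3*(-1 - 1*(-1)) = -3*(-1 + 1) = -3*0 = 0)
k(-3)*F(4, -8/12) + h = 4*0 + I*sqrt(7) = 0 + I*sqrt(7) = I*sqrt(7)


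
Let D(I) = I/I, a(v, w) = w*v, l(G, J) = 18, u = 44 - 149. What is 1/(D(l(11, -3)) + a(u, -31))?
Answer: 1/3256 ≈ 0.00030713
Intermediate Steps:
u = -105
a(v, w) = v*w
D(I) = 1
1/(D(l(11, -3)) + a(u, -31)) = 1/(1 - 105*(-31)) = 1/(1 + 3255) = 1/3256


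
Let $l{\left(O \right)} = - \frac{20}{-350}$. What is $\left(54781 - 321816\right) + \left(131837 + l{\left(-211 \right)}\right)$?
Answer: $- \frac{4731928}{35} \approx -1.352 \cdot 10^{5}$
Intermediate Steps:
$l{\left(O \right)} = \frac{2}{35}$ ($l{\left(O \right)} = \left(-20\right) \left(- \frac{1}{350}\right) = \frac{2}{35}$)
$\left(54781 - 321816\right) + \left(131837 + l{\left(-211 \right)}\right) = \left(54781 - 321816\right) + \left(131837 + \frac{2}{35}\right) = -267035 + \frac{4614297}{35} = - \frac{4731928}{35}$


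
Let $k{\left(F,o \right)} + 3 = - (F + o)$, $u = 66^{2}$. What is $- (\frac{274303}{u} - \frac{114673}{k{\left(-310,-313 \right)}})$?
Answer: $\frac{20590483}{168795} \approx 121.99$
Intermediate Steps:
$u = 4356$
$k{\left(F,o \right)} = -3 - F - o$ ($k{\left(F,o \right)} = -3 - \left(F + o\right) = -3 - F - o$)
$- (\frac{274303}{u} - \frac{114673}{k{\left(-310,-313 \right)}}) = - (\frac{274303}{4356} - \frac{114673}{-3 - -310 - -313}) = - (274303 \cdot \frac{1}{4356} - \frac{114673}{-3 + 310 + 313}) = - (\frac{274303}{4356} - \frac{114673}{620}) = \left(-1\right) \left(- \frac{20590483}{168795}\right) = \frac{20590483}{168795}$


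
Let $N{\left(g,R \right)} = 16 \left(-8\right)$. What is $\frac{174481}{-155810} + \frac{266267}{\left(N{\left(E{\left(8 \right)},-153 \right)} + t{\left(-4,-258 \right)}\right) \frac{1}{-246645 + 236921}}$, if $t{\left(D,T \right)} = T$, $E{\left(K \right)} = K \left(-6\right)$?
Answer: $\frac{201710058219907}{30071330} \approx 6.7077 \cdot 10^{6}$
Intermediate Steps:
$E{\left(K \right)} = - 6 K$
$N{\left(g,R \right)} = -128$
$\frac{174481}{-155810} + \frac{266267}{\left(N{\left(E{\left(8 \right)},-153 \right)} + t{\left(-4,-258 \right)}\right) \frac{1}{-246645 + 236921}} = \frac{174481}{-155810} + \frac{266267}{\left(-128 - 258\right) \frac{1}{-246645 + 236921}} = 174481 \left(- \frac{1}{155810}\right) + \frac{266267}{\left(-386\right) \frac{1}{-9724}} = - \frac{174481}{155810} + \frac{266267}{\left(-386\right) \left(- \frac{1}{9724}\right)} = - \frac{174481}{155810} + \frac{266267}{\frac{193}{4862}} = - \frac{174481}{155810} + 266267 \cdot \frac{4862}{193} = - \frac{174481}{155810} + \frac{1294590154}{193} = \frac{201710058219907}{30071330}$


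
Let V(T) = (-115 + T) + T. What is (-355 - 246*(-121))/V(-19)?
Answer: -29411/153 ≈ -192.23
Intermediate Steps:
V(T) = -115 + 2*T
(-355 - 246*(-121))/V(-19) = (-355 - 246*(-121))/(-115 + 2*(-19)) = (-355 + 29766)/(-115 - 38) = 29411/(-153) = 29411*(-1/153) = -29411/153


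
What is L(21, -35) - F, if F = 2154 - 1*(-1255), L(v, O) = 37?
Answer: -3372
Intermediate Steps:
F = 3409 (F = 2154 + 1255 = 3409)
L(21, -35) - F = 37 - 1*3409 = 37 - 3409 = -3372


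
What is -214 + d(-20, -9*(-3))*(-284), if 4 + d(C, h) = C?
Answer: 6602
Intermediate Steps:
d(C, h) = -4 + C
-214 + d(-20, -9*(-3))*(-284) = -214 + (-4 - 20)*(-284) = -214 - 24*(-284) = -214 + 6816 = 6602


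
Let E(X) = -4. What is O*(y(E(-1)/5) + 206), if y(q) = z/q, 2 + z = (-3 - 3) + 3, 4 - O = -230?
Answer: 99333/2 ≈ 49667.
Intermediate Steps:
O = 234 (O = 4 - 1*(-230) = 4 + 230 = 234)
z = -5 (z = -2 + ((-3 - 3) + 3) = -2 + (-6 + 3) = -2 - 3 = -5)
y(q) = -5/q
O*(y(E(-1)/5) + 206) = 234*(-5/((-4/5)) + 206) = 234*(-5/((-4*⅕)) + 206) = 234*(-5/(-⅘) + 206) = 234*(-5*(-5/4) + 206) = 234*(25/4 + 206) = 234*(849/4) = 99333/2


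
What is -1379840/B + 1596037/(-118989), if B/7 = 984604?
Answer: -398729881507/29289261339 ≈ -13.614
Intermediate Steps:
B = 6892228 (B = 7*984604 = 6892228)
-1379840/B + 1596037/(-118989) = -1379840/6892228 + 1596037/(-118989) = -1379840*1/6892228 + 1596037*(-1/118989) = -49280/246151 - 1596037/118989 = -398729881507/29289261339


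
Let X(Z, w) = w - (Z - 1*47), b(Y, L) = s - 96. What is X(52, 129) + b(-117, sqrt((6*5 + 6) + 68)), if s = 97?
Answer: 125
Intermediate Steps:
b(Y, L) = 1 (b(Y, L) = 97 - 96 = 1)
X(Z, w) = 47 + w - Z (X(Z, w) = w - (Z - 47) = w - (-47 + Z) = w + (47 - Z) = 47 + w - Z)
X(52, 129) + b(-117, sqrt((6*5 + 6) + 68)) = (47 + 129 - 1*52) + 1 = (47 + 129 - 52) + 1 = 124 + 1 = 125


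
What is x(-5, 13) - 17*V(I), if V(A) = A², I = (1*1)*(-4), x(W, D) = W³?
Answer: -397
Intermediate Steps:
I = -4 (I = 1*(-4) = -4)
x(-5, 13) - 17*V(I) = (-5)³ - 17*(-4)² = -125 - 17*16 = -125 - 272 = -397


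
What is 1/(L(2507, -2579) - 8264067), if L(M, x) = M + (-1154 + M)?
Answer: -1/8260207 ≈ -1.2106e-7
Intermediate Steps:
L(M, x) = -1154 + 2*M
1/(L(2507, -2579) - 8264067) = 1/((-1154 + 2*2507) - 8264067) = 1/((-1154 + 5014) - 8264067) = 1/(3860 - 8264067) = 1/(-8260207) = -1/8260207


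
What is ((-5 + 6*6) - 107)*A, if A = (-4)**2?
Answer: -1216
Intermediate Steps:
A = 16
((-5 + 6*6) - 107)*A = ((-5 + 6*6) - 107)*16 = ((-5 + 36) - 107)*16 = (31 - 107)*16 = -76*16 = -1216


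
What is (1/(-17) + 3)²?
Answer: 2500/289 ≈ 8.6505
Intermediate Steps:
(1/(-17) + 3)² = (-1/17 + 3)² = (50/17)² = 2500/289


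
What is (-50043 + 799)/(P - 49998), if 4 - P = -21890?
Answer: 12311/7026 ≈ 1.7522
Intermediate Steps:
P = 21894 (P = 4 - 1*(-21890) = 4 + 21890 = 21894)
(-50043 + 799)/(P - 49998) = (-50043 + 799)/(21894 - 49998) = -49244/(-28104) = -49244*(-1/28104) = 12311/7026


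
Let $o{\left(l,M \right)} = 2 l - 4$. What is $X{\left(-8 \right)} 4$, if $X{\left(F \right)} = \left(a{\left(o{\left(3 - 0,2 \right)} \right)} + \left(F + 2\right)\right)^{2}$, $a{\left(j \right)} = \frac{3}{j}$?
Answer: $81$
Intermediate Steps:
$o{\left(l,M \right)} = -4 + 2 l$
$X{\left(F \right)} = \left(\frac{7}{2} + F\right)^{2}$ ($X{\left(F \right)} = \left(\frac{3}{-4 + 2 \left(3 - 0\right)} + \left(F + 2\right)\right)^{2} = \left(\frac{3}{-4 + 2 \left(3 + 0\right)} + \left(2 + F\right)\right)^{2} = \left(\frac{3}{-4 + 2 \cdot 3} + \left(2 + F\right)\right)^{2} = \left(\frac{3}{-4 + 6} + \left(2 + F\right)\right)^{2} = \left(\frac{3}{2} + \left(2 + F\right)\right)^{2} = \left(\frac{7}{2} + F\right)^{2}$)
$X{\left(-8 \right)} 4 = \frac{\left(7 + 2 \left(-8\right)\right)^{2}}{4} \cdot 4 = \frac{\left(7 - 16\right)^{2}}{4} \cdot 4 = \frac{\left(-9\right)^{2}}{4} \cdot 4 = \frac{1}{4} \cdot 81 \cdot 4 = \frac{81}{4} \cdot 4 = 81$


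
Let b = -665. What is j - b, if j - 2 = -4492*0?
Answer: 667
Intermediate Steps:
j = 2 (j = 2 - 4492*0 = 2 + 0 = 2)
j - b = 2 - 1*(-665) = 2 + 665 = 667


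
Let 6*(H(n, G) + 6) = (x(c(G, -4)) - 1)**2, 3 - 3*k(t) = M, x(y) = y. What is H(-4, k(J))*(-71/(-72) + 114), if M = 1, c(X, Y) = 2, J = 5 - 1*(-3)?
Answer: -289765/432 ≈ -670.75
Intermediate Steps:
J = 8 (J = 5 + 3 = 8)
k(t) = 2/3 (k(t) = 1 - 1/3*1 = 1 - 1/3 = 2/3)
H(n, G) = -35/6 (H(n, G) = -6 + (2 - 1)**2/6 = -6 + (1/6)*1**2 = -6 + (1/6)*1 = -6 + 1/6 = -35/6)
H(-4, k(J))*(-71/(-72) + 114) = -35*(-71/(-72) + 114)/6 = -35*(-71*(-1/72) + 114)/6 = -35*(71/72 + 114)/6 = -35/6*8279/72 = -289765/432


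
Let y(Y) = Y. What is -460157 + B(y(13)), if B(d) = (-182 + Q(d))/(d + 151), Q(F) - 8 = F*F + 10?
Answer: -75465743/164 ≈ -4.6016e+5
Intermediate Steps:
Q(F) = 18 + F**2 (Q(F) = 8 + (F*F + 10) = 8 + (F**2 + 10) = 8 + (10 + F**2) = 18 + F**2)
B(d) = (-164 + d**2)/(151 + d) (B(d) = (-182 + (18 + d**2))/(d + 151) = (-164 + d**2)/(151 + d))
-460157 + B(y(13)) = -460157 + (-164 + 13**2)/(151 + 13) = -460157 + (-164 + 169)/164 = -460157 + (1/164)*5 = -460157 + 5/164 = -75465743/164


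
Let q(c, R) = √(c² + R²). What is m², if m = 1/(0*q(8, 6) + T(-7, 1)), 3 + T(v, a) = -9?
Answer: 1/144 ≈ 0.0069444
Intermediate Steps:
q(c, R) = √(R² + c²)
T(v, a) = -12 (T(v, a) = -3 - 9 = -12)
m = -1/12 (m = 1/(0*√(6² + 8²) - 12) = 1/(0*√(36 + 64) - 12) = 1/(0*√100 - 12) = 1/(0*10 - 12) = 1/(0 - 12) = 1/(-12) = -1/12 ≈ -0.083333)
m² = (-1/12)² = 1/144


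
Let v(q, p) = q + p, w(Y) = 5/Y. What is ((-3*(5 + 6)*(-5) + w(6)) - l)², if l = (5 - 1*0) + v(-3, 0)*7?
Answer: 1190281/36 ≈ 33063.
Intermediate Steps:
v(q, p) = p + q
l = -16 (l = (5 - 1*0) + (0 - 3)*7 = (5 + 0) - 3*7 = 5 - 21 = -16)
((-3*(5 + 6)*(-5) + w(6)) - l)² = ((-3*(5 + 6)*(-5) + 5/6) - 1*(-16))² = ((-33*(-5) + 5*(⅙)) + 16)² = ((-3*(-55) + ⅚) + 16)² = ((165 + ⅚) + 16)² = (995/6 + 16)² = (1091/6)² = 1190281/36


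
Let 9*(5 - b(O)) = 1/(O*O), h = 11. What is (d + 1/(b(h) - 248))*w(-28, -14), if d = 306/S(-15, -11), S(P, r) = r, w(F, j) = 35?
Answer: -404940735/415844 ≈ -973.78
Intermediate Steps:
b(O) = 5 - 1/(9*O²)
d = -306/11 (d = 306/(-11) = 306*(-1/11) = -306/11 ≈ -27.818)
(d + 1/(b(h) - 248))*w(-28, -14) = (-306/11 + 1/((5 - ⅑/11²) - 248))*35 = (-306/11 + 1/((5 - ⅑*1/121) - 248))*35 = (-306/11 + 1/((5 - 1/1089) - 248))*35 = (-306/11 + 1/(5444/1089 - 248))*35 = (-306/11 + 1/(-264628/1089))*35 = (-306/11 - 1089/264628)*35 = -80988147/2910908*35 = -404940735/415844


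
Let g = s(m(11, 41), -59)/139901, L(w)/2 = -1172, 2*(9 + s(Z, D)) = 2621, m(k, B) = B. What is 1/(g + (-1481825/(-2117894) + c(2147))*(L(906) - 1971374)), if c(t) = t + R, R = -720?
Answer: -296295488494/834924104601094488793 ≈ -3.5488e-10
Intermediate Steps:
s(Z, D) = 2603/2 (s(Z, D) = -9 + (½)*2621 = -9 + 2621/2 = 2603/2)
c(t) = -720 + t (c(t) = t - 720 = -720 + t)
L(w) = -2344 (L(w) = 2*(-1172) = -2344)
g = 2603/279802 (g = (2603/2)/139901 = (2603/2)*(1/139901) = 2603/279802 ≈ 0.0093030)
1/(g + (-1481825/(-2117894) + c(2147))*(L(906) - 1971374)) = 1/(2603/279802 + (-1481825/(-2117894) + (-720 + 2147))*(-2344 - 1971374)) = 1/(2603/279802 + (-1481825*(-1/2117894) + 1427)*(-1973718)) = 1/(2603/279802 + (1481825/2117894 + 1427)*(-1973718)) = 1/(2603/279802 + (3023716563/2117894)*(-1973718)) = 1/(2603/279802 - 2983981903645617/1058947) = 1/(-834924104601094488793/296295488494) = -296295488494/834924104601094488793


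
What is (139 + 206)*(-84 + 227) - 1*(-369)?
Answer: 49704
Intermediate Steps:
(139 + 206)*(-84 + 227) - 1*(-369) = 345*143 + 369 = 49335 + 369 = 49704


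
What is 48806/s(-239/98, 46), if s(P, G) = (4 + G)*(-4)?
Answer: -24403/100 ≈ -244.03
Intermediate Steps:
s(P, G) = -16 - 4*G
48806/s(-239/98, 46) = 48806/(-16 - 4*46) = 48806/(-16 - 184) = 48806/(-200) = 48806*(-1/200) = -24403/100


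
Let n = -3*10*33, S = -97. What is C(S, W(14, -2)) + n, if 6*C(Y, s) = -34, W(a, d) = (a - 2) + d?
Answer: -2987/3 ≈ -995.67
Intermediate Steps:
W(a, d) = -2 + a + d (W(a, d) = (-2 + a) + d = -2 + a + d)
C(Y, s) = -17/3 (C(Y, s) = (1/6)*(-34) = -17/3)
n = -990 (n = -30*33 = -990)
C(S, W(14, -2)) + n = -17/3 - 990 = -2987/3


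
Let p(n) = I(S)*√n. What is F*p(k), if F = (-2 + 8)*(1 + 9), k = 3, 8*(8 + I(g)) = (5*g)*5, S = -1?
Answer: -1335*√3/2 ≈ -1156.1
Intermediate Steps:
I(g) = -8 + 25*g/8 (I(g) = -8 + ((5*g)*5)/8 = -8 + (25*g)/8 = -8 + 25*g/8)
p(n) = -89*√n/8 (p(n) = (-8 + (25/8)*(-1))*√n = (-8 - 25/8)*√n = -89*√n/8)
F = 60 (F = 6*10 = 60)
F*p(k) = 60*(-89*√3/8) = -1335*√3/2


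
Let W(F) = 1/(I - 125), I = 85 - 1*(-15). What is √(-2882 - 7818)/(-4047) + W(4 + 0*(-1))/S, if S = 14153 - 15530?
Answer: 1/34425 - 10*I*√107/4047 ≈ 2.9049e-5 - 0.02556*I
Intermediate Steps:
I = 100 (I = 85 + 15 = 100)
W(F) = -1/25 (W(F) = 1/(100 - 125) = 1/(-25) = -1/25)
S = -1377
√(-2882 - 7818)/(-4047) + W(4 + 0*(-1))/S = √(-2882 - 7818)/(-4047) - 1/25/(-1377) = √(-10700)*(-1/4047) - 1/25*(-1/1377) = (10*I*√107)*(-1/4047) + 1/34425 = -10*I*√107/4047 + 1/34425 = 1/34425 - 10*I*√107/4047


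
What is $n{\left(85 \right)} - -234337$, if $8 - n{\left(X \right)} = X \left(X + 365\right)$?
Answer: $196095$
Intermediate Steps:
$n{\left(X \right)} = 8 - X \left(365 + X\right)$ ($n{\left(X \right)} = 8 - X \left(X + 365\right) = 8 - X \left(365 + X\right)$)
$n{\left(85 \right)} - -234337 = \left(8 - 85^{2} - 31025\right) - -234337 = \left(8 - 7225 - 31025\right) + 234337 = -38242 + 234337 = 196095$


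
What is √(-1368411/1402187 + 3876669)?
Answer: 2*√1905506758376983851/1402187 ≈ 1968.9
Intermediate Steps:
√(-1368411/1402187 + 3876669) = √(5435813506692/1402187) = 2*√1905506758376983851/1402187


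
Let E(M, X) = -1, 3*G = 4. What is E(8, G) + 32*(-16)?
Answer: -513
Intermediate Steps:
G = 4/3 (G = (⅓)*4 = 4/3 ≈ 1.3333)
E(8, G) + 32*(-16) = -1 + 32*(-16) = -1 - 512 = -513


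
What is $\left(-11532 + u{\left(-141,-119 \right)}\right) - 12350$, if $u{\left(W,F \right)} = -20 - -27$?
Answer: $-23875$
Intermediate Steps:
$u{\left(W,F \right)} = 7$ ($u{\left(W,F \right)} = -20 + 27 = 7$)
$\left(-11532 + u{\left(-141,-119 \right)}\right) - 12350 = \left(-11532 + 7\right) - 12350 = -11525 - 12350 = -23875$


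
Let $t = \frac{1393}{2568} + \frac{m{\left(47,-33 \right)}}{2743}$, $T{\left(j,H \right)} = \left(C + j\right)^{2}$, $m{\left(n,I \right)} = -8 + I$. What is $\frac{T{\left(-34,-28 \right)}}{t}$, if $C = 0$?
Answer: $\frac{8142891744}{3715711} \approx 2191.5$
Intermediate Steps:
$T{\left(j,H \right)} = j^{2}$ ($T{\left(j,H \right)} = \left(0 + j\right)^{2} = j^{2}$)
$t = \frac{3715711}{7044024}$ ($t = \frac{1393}{2568} + \frac{-8 - 33}{2743} = 1393 \cdot \frac{1}{2568} - \frac{41}{2743} = \frac{1393}{2568} - \frac{41}{2743} = \frac{3715711}{7044024} \approx 0.5275$)
$\frac{T{\left(-34,-28 \right)}}{t} = \frac{\left(-34\right)^{2}}{\frac{3715711}{7044024}} = 1156 \cdot \frac{7044024}{3715711} = \frac{8142891744}{3715711}$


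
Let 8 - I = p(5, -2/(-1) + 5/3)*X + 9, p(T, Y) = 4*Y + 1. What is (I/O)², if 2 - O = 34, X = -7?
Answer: 26569/2304 ≈ 11.532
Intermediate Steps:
O = -32 (O = 2 - 1*34 = 2 - 34 = -32)
p(T, Y) = 1 + 4*Y
I = 326/3 (I = 8 - ((1 + 4*(-2/(-1) + 5/3))*(-7) + 9) = 8 - ((1 + 4*(-2*(-1) + 5*(⅓)))*(-7) + 9) = 8 - ((1 + 4*(2 + 5/3))*(-7) + 9) = 8 - ((1 + 4*(11/3))*(-7) + 9) = 8 - ((1 + 44/3)*(-7) + 9) = 8 - ((47/3)*(-7) + 9) = 8 - (-329/3 + 9) = 8 - 1*(-302/3) = 8 + 302/3 = 326/3 ≈ 108.67)
(I/O)² = ((326/3)/(-32))² = ((326/3)*(-1/32))² = (-163/48)² = 26569/2304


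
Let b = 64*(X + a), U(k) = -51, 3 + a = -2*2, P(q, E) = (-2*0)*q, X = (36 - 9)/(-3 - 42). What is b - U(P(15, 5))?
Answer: -2177/5 ≈ -435.40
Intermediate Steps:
X = -⅗ (X = 27/(-45) = 27*(-1/45) = -⅗ ≈ -0.60000)
P(q, E) = 0 (P(q, E) = 0*q = 0)
a = -7 (a = -3 - 2*2 = -3 - 4 = -7)
b = -2432/5 (b = 64*(-⅗ - 7) = 64*(-38/5) = -2432/5 ≈ -486.40)
b - U(P(15, 5)) = -2432/5 - 1*(-51) = -2432/5 + 51 = -2177/5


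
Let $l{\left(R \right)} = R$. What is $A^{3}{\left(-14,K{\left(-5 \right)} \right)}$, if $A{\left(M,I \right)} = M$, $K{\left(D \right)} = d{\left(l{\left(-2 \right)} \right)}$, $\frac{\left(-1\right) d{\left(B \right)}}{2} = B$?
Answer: $-2744$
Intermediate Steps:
$d{\left(B \right)} = - 2 B$
$K{\left(D \right)} = 4$ ($K{\left(D \right)} = \left(-2\right) \left(-2\right) = 4$)
$A^{3}{\left(-14,K{\left(-5 \right)} \right)} = \left(-14\right)^{3} = -2744$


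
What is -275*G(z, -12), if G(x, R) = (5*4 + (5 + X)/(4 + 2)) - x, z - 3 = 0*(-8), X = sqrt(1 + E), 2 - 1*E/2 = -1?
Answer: -29425/6 - 275*sqrt(7)/6 ≈ -5025.4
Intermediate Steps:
E = 6 (E = 4 - 2*(-1) = 4 + 2 = 6)
X = sqrt(7) (X = sqrt(1 + 6) = sqrt(7) ≈ 2.6458)
z = 3 (z = 3 + 0*(-8) = 3 + 0 = 3)
G(x, R) = 125/6 - x + sqrt(7)/6 (G(x, R) = (5*4 + (5 + sqrt(7))/(4 + 2)) - x = (20 + (5 + sqrt(7))/6) - x = (20 + (5 + sqrt(7))*(1/6)) - x = (20 + (5/6 + sqrt(7)/6)) - x = (125/6 + sqrt(7)/6) - x = 125/6 - x + sqrt(7)/6)
-275*G(z, -12) = -275*(125/6 - 1*3 + sqrt(7)/6) = -275*(125/6 - 3 + sqrt(7)/6) = -275*(107/6 + sqrt(7)/6) = -29425/6 - 275*sqrt(7)/6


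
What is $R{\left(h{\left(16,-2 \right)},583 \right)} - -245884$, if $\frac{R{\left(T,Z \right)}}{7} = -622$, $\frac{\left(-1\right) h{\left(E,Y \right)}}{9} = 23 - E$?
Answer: $241530$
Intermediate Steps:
$h{\left(E,Y \right)} = -207 + 9 E$ ($h{\left(E,Y \right)} = - 9 \left(23 - E\right) = -207 + 9 E$)
$R{\left(T,Z \right)} = -4354$ ($R{\left(T,Z \right)} = 7 \left(-622\right) = -4354$)
$R{\left(h{\left(16,-2 \right)},583 \right)} - -245884 = -4354 - -245884 = -4354 + 245884 = 241530$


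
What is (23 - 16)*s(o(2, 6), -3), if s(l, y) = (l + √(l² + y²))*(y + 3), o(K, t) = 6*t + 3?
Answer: 0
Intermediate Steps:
o(K, t) = 3 + 6*t
s(l, y) = (3 + y)*(l + √(l² + y²)) (s(l, y) = (l + √(l² + y²))*(3 + y) = (3 + y)*(l + √(l² + y²)))
(23 - 16)*s(o(2, 6), -3) = (23 - 16)*(3*(3 + 6*6) + 3*√((3 + 6*6)² + (-3)²) + (3 + 6*6)*(-3) - 3*√((3 + 6*6)² + (-3)²)) = 7*(3*(3 + 36) + 3*√((3 + 36)² + 9) + (3 + 36)*(-3) - 3*√((3 + 36)² + 9)) = 7*(3*39 + 3*√(39² + 9) + 39*(-3) - 3*√(39² + 9)) = 7*(117 + 3*√(1521 + 9) - 117 - 3*√(1521 + 9)) = 7*(117 + 3*√1530 - 117 - 9*√170) = 7*(117 + 3*(3*√170) - 117 - 9*√170) = 7*(117 + 9*√170 - 117 - 9*√170) = 7*0 = 0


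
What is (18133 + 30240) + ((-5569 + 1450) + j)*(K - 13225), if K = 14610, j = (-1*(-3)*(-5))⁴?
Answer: 64459183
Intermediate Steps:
j = 50625 (j = (3*(-5))⁴ = (-15)⁴ = 50625)
(18133 + 30240) + ((-5569 + 1450) + j)*(K - 13225) = (18133 + 30240) + ((-5569 + 1450) + 50625)*(14610 - 13225) = 48373 + (-4119 + 50625)*1385 = 48373 + 46506*1385 = 48373 + 64410810 = 64459183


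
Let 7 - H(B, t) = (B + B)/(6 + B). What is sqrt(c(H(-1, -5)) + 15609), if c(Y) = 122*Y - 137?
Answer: sqrt(409370)/5 ≈ 127.96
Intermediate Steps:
H(B, t) = 7 - 2*B/(6 + B) (H(B, t) = 7 - (B + B)/(6 + B) = 7 - 2*B/(6 + B))
c(Y) = -137 + 122*Y
sqrt(c(H(-1, -5)) + 15609) = sqrt((-137 + 122*((42 + 5*(-1))/(6 - 1))) + 15609) = sqrt((-137 + 122*((42 - 5)/5)) + 15609) = sqrt((-137 + 122*((1/5)*37)) + 15609) = sqrt((-137 + 122*(37/5)) + 15609) = sqrt((-137 + 4514/5) + 15609) = sqrt(3829/5 + 15609) = sqrt(81874/5) = sqrt(409370)/5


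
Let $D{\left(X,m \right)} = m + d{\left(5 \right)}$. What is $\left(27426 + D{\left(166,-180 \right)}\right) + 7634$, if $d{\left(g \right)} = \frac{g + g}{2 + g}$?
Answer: $\frac{244170}{7} \approx 34881.0$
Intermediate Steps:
$d{\left(g \right)} = \frac{2 g}{2 + g}$
$D{\left(X,m \right)} = \frac{10}{7} + m$ ($D{\left(X,m \right)} = m + 2 \cdot 5 \frac{1}{2 + 5} = m + 2 \cdot 5 \cdot \frac{1}{7} = m + \frac{10}{7} = \frac{10}{7} + m$)
$\left(27426 + D{\left(166,-180 \right)}\right) + 7634 = \left(27426 + \left(\frac{10}{7} - 180\right)\right) + 7634 = \left(27426 - \frac{1250}{7}\right) + 7634 = \frac{190732}{7} + 7634 = \frac{244170}{7}$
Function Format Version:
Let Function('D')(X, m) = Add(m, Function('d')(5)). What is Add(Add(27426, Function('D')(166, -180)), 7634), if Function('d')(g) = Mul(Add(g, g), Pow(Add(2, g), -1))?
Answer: Rational(244170, 7) ≈ 34881.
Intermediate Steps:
Function('d')(g) = Mul(2, g, Pow(Add(2, g), -1)) (Function('d')(g) = Mul(Mul(2, g), Pow(Add(2, g), -1)) = Mul(2, g, Pow(Add(2, g), -1)))
Function('D')(X, m) = Add(Rational(10, 7), m) (Function('D')(X, m) = Add(m, Mul(2, 5, Pow(Add(2, 5), -1))) = Add(m, Mul(2, 5, Pow(7, -1))) = Add(m, Mul(2, 5, Rational(1, 7))) = Add(m, Rational(10, 7)) = Add(Rational(10, 7), m))
Add(Add(27426, Function('D')(166, -180)), 7634) = Add(Add(27426, Add(Rational(10, 7), -180)), 7634) = Add(Add(27426, Rational(-1250, 7)), 7634) = Add(Rational(190732, 7), 7634) = Rational(244170, 7)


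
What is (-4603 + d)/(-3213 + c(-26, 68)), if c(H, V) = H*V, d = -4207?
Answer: 8810/4981 ≈ 1.7687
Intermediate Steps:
(-4603 + d)/(-3213 + c(-26, 68)) = (-4603 - 4207)/(-3213 - 26*68) = -8810/(-3213 - 1768) = -8810/(-4981) = -8810*(-1/4981) = 8810/4981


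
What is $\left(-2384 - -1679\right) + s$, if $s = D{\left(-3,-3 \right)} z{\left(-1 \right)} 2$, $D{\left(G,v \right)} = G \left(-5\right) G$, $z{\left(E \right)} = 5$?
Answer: $-1155$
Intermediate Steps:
$D{\left(G,v \right)} = - 5 G^{2}$ ($D{\left(G,v \right)} = - 5 G G = - 5 G^{2}$)
$s = -450$ ($s = - 5 \left(-3\right)^{2} \cdot 5 \cdot 2 = \left(-5\right) 9 \cdot 5 \cdot 2 = \left(-45\right) 5 \cdot 2 = \left(-225\right) 2 = -450$)
$\left(-2384 - -1679\right) + s = \left(-2384 - -1679\right) - 450 = \left(-2384 + 1679\right) - 450 = -705 - 450 = -1155$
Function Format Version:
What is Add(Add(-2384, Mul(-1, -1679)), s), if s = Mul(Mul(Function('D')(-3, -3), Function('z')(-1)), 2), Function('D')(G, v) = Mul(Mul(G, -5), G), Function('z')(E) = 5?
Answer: -1155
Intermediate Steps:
Function('D')(G, v) = Mul(-5, Pow(G, 2)) (Function('D')(G, v) = Mul(Mul(-5, G), G) = Mul(-5, Pow(G, 2)))
s = -450 (s = Mul(Mul(Mul(-5, Pow(-3, 2)), 5), 2) = Mul(Mul(Mul(-5, 9), 5), 2) = Mul(Mul(-45, 5), 2) = Mul(-225, 2) = -450)
Add(Add(-2384, Mul(-1, -1679)), s) = Add(Add(-2384, Mul(-1, -1679)), -450) = Add(Add(-2384, 1679), -450) = Add(-705, -450) = -1155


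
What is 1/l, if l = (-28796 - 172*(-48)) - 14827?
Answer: -1/35367 ≈ -2.8275e-5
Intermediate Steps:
l = -35367 (l = (-28796 + 8256) - 14827 = -20540 - 14827 = -35367)
1/l = 1/(-35367) = -1/35367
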